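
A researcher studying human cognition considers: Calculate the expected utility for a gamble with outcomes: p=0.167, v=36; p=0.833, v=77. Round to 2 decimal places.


EU = sum(p_i * v_i)
0.167 * 36 = 6.012
0.833 * 77 = 64.141
EU = 6.012 + 64.141
= 70.15


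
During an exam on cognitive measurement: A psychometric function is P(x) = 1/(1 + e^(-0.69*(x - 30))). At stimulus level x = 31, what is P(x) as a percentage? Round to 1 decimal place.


P(x) = 1/(1 + e^(-0.69*(31 - 30)))
Exponent = -0.69 * 1 = -0.69
e^(-0.69) = 0.501576
P = 1/(1 + 0.501576) = 0.665967
Percentage = 66.6


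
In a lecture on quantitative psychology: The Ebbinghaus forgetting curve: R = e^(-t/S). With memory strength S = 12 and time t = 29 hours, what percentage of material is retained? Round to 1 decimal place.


R = e^(-t/S)
-t/S = -29/12 = -2.416667
R = e^(-2.416667) = 0.089218
Percentage = 0.089218 * 100
= 8.9


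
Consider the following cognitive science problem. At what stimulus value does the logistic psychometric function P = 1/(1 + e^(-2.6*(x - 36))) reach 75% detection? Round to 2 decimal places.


At P = 0.75: 0.75 = 1/(1 + e^(-k*(x-x0)))
Solving: e^(-k*(x-x0)) = 1/3
x = x0 + ln(3)/k
ln(3) = 1.0986
x = 36 + 1.0986/2.6
= 36 + 0.4225
= 36.42


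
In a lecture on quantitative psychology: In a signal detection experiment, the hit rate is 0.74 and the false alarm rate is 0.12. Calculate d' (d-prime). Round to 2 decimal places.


d' = z(HR) - z(FAR)
z(0.74) = 0.6433
z(0.12) = -1.175
d' = 0.6433 - -1.175
= 1.82


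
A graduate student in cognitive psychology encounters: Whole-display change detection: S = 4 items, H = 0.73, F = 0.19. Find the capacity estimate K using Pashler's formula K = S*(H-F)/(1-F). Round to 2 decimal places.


K = S * (H - F) / (1 - F)
H - F = 0.54
1 - F = 0.81
K = 4 * 0.54 / 0.81
= 2.67


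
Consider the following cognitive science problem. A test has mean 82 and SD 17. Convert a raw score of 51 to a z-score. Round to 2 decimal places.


z = (X - mu) / sigma
= (51 - 82) / 17
= -31 / 17
= -1.82


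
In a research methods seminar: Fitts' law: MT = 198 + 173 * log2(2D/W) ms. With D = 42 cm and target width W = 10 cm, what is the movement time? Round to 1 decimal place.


MT = 198 + 173 * log2(2*42/10)
2D/W = 8.4
log2(8.4) = 3.0704
MT = 198 + 173 * 3.0704
= 729.2 ms


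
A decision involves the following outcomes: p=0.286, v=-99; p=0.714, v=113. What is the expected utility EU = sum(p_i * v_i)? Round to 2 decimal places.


EU = sum(p_i * v_i)
0.286 * -99 = -28.314
0.714 * 113 = 80.682
EU = -28.314 + 80.682
= 52.37


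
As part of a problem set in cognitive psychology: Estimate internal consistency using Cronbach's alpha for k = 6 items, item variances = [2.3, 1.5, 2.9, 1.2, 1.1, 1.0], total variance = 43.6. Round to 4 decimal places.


alpha = (k/(k-1)) * (1 - sum(s_i^2)/s_total^2)
sum(item variances) = 10.0
k/(k-1) = 6/5 = 1.2
1 - 10.0/43.6 = 1 - 0.229358 = 0.770642
alpha = 1.2 * 0.770642
= 0.9248


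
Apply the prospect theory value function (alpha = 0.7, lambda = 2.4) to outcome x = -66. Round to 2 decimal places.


Since x = -66 < 0, use v(x) = -lambda*(-x)^alpha
(-x) = 66
66^0.7 = 18.7794
v(-66) = -2.4 * 18.7794
= -45.07


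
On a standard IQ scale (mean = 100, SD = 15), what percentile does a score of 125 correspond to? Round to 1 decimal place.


z = (IQ - mean) / SD
z = (125 - 100) / 15 = 1.6667
Percentile = Phi(1.6667) * 100
Phi(1.6667) = 0.952213
= 95.2


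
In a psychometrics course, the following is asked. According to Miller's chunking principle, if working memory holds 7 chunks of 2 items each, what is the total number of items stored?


Total items = chunks * items_per_chunk
= 7 * 2
= 14


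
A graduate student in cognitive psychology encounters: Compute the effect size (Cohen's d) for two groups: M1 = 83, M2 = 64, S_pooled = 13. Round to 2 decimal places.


Cohen's d = (M1 - M2) / S_pooled
= (83 - 64) / 13
= 19 / 13
= 1.46


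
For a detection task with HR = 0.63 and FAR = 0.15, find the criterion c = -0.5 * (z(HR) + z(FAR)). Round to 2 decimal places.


c = -0.5 * (z(HR) + z(FAR))
z(0.63) = 0.3319
z(0.15) = -1.0364
c = -0.5 * (0.3319 + -1.0364)
= -0.5 * -0.7045
= 0.35


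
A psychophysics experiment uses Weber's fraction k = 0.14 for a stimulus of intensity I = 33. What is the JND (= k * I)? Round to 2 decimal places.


JND = k * I
JND = 0.14 * 33
= 4.62


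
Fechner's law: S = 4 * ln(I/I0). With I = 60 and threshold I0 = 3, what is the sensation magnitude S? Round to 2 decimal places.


S = 4 * ln(60/3)
I/I0 = 20.0
ln(20.0) = 2.9957
S = 4 * 2.9957
= 11.98


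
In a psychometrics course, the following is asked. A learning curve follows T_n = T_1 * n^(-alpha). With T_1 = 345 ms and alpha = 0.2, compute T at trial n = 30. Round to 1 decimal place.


T_n = 345 * 30^(-0.2)
30^(-0.2) = 0.506496
T_n = 345 * 0.506496
= 174.7 ms


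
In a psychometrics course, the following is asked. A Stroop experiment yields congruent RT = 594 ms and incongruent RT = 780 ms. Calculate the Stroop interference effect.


Stroop effect = RT(incongruent) - RT(congruent)
= 780 - 594
= 186 ms


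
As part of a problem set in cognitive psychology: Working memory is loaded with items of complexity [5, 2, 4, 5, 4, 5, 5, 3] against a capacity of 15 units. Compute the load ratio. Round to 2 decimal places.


Total complexity = 5 + 2 + 4 + 5 + 4 + 5 + 5 + 3 = 33
Load = total / capacity = 33 / 15
= 2.20


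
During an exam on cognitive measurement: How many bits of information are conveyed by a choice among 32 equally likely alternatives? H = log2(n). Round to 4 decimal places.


H = log2(n)
H = log2(32)
= 5.0000


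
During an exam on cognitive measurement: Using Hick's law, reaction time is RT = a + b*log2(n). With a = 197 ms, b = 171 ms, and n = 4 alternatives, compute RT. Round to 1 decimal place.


RT = 197 + 171 * log2(4)
log2(4) = 2.0
RT = 197 + 171 * 2.0
= 197 + 342.0
= 539.0 ms


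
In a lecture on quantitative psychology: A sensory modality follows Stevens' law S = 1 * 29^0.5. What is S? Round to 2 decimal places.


S = 1 * 29^0.5
29^0.5 = 5.3852
S = 1 * 5.3852
= 5.39


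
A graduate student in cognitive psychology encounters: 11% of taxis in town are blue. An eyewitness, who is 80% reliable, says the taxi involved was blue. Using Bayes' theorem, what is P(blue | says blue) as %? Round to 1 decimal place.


P(blue | says blue) = P(says blue | blue)*P(blue) / [P(says blue | blue)*P(blue) + P(says blue | not blue)*P(not blue)]
Numerator = 0.8 * 0.11 = 0.088
False identification = 0.2 * 0.89 = 0.178
P = 0.088 / (0.088 + 0.178)
= 0.088 / 0.266
As percentage = 33.1


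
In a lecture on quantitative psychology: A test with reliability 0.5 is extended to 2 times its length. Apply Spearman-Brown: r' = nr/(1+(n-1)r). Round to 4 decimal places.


r_new = n*r / (1 + (n-1)*r)
Numerator = 2 * 0.5 = 1.0
Denominator = 1 + 1 * 0.5 = 1.5
r_new = 1.0 / 1.5
= 0.6667


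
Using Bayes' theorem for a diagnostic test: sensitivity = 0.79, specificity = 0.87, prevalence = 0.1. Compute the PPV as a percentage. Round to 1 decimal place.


PPV = (sens * prev) / (sens * prev + (1-spec) * (1-prev))
Numerator = 0.79 * 0.1 = 0.079
P(positive and no disease) = (1 - spec) * (1 - prev) = (1 - 0.87) * (1 - 0.1) = 0.117
Denominator = 0.079 + 0.117 = 0.196
PPV = 0.079 / 0.196 = 0.403061
As percentage = 40.3


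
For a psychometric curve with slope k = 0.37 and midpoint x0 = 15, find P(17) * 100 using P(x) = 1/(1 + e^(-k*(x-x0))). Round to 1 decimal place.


P(x) = 1/(1 + e^(-0.37*(17 - 15)))
Exponent = -0.37 * 2 = -0.74
e^(-0.74) = 0.477114
P = 1/(1 + 0.477114) = 0.676996
Percentage = 67.7


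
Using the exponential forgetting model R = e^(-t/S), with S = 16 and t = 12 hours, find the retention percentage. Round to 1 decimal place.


R = e^(-t/S)
-t/S = -12/16 = -0.75
R = e^(-0.75) = 0.472367
Percentage = 0.472367 * 100
= 47.2


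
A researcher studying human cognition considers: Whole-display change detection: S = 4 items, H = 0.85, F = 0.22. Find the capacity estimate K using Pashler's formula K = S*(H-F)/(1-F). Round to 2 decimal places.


K = S * (H - F) / (1 - F)
H - F = 0.63
1 - F = 0.78
K = 4 * 0.63 / 0.78
= 3.23


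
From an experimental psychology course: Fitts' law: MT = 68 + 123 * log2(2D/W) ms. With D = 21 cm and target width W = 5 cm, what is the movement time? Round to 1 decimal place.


MT = 68 + 123 * log2(2*21/5)
2D/W = 8.4
log2(8.4) = 3.0704
MT = 68 + 123 * 3.0704
= 445.7 ms


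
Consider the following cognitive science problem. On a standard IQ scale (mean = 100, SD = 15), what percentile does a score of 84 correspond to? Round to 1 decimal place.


z = (IQ - mean) / SD
z = (84 - 100) / 15 = -1.0667
Percentile = Phi(-1.0667) * 100
Phi(-1.0667) = 0.143054
= 14.3


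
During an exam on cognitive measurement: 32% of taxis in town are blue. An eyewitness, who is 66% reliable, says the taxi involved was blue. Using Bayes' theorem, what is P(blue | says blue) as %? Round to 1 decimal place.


P(blue | says blue) = P(says blue | blue)*P(blue) / [P(says blue | blue)*P(blue) + P(says blue | not blue)*P(not blue)]
Numerator = 0.66 * 0.32 = 0.2112
False identification = 0.34 * 0.68 = 0.2312
P = 0.2112 / (0.2112 + 0.2312)
= 0.2112 / 0.4424
As percentage = 47.7


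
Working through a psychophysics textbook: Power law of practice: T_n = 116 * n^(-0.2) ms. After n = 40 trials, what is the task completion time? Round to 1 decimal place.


T_n = 116 * 40^(-0.2)
40^(-0.2) = 0.478176
T_n = 116 * 0.478176
= 55.5 ms


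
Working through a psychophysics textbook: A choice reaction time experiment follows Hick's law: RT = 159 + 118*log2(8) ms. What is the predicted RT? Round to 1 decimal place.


RT = 159 + 118 * log2(8)
log2(8) = 3.0
RT = 159 + 118 * 3.0
= 159 + 354.0
= 513.0 ms


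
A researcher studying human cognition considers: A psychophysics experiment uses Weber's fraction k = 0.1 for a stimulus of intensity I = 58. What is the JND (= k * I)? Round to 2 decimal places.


JND = k * I
JND = 0.1 * 58
= 5.80


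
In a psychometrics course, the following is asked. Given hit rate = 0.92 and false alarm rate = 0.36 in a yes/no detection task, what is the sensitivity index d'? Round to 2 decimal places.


d' = z(HR) - z(FAR)
z(0.92) = 1.4051
z(0.36) = -0.3585
d' = 1.4051 - -0.3585
= 1.76


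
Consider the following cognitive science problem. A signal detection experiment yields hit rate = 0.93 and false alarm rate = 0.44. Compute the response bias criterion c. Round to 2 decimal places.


c = -0.5 * (z(HR) + z(FAR))
z(0.93) = 1.4758
z(0.44) = -0.151
c = -0.5 * (1.4758 + -0.151)
= -0.5 * 1.3248
= -0.66


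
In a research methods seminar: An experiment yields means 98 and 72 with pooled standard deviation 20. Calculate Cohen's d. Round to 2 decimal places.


Cohen's d = (M1 - M2) / S_pooled
= (98 - 72) / 20
= 26 / 20
= 1.30


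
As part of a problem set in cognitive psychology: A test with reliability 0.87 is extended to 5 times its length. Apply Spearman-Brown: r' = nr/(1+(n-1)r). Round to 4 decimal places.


r_new = n*r / (1 + (n-1)*r)
Numerator = 5 * 0.87 = 4.35
Denominator = 1 + 4 * 0.87 = 4.48
r_new = 4.35 / 4.48
= 0.9710


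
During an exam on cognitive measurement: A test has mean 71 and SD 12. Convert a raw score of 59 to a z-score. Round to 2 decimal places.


z = (X - mu) / sigma
= (59 - 71) / 12
= -12 / 12
= -1.00


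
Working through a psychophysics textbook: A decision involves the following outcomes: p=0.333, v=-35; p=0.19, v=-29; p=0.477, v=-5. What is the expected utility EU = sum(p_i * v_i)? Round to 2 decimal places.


EU = sum(p_i * v_i)
0.333 * -35 = -11.655
0.19 * -29 = -5.51
0.477 * -5 = -2.385
EU = -11.655 + -5.51 + -2.385
= -19.55


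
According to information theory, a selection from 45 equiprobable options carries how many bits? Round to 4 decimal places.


H = log2(n)
H = log2(45)
= 5.4919


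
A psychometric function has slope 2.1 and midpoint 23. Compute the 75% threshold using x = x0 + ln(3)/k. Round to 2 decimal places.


At P = 0.75: 0.75 = 1/(1 + e^(-k*(x-x0)))
Solving: e^(-k*(x-x0)) = 1/3
x = x0 + ln(3)/k
ln(3) = 1.0986
x = 23 + 1.0986/2.1
= 23 + 0.5231
= 23.52


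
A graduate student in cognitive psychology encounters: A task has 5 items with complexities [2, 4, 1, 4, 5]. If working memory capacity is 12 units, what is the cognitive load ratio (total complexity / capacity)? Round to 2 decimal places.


Total complexity = 2 + 4 + 1 + 4 + 5 = 16
Load = total / capacity = 16 / 12
= 1.33


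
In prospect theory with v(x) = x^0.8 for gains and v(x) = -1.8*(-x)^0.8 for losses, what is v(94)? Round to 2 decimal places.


Since x = 94 >= 0, use v(x) = x^0.8
94^0.8 = 37.8881
v(94) = 37.89


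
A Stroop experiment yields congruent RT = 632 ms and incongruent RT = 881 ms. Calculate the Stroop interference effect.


Stroop effect = RT(incongruent) - RT(congruent)
= 881 - 632
= 249 ms


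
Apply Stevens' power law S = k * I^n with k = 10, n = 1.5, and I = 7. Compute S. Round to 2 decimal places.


S = 10 * 7^1.5
7^1.5 = 18.5203
S = 10 * 18.5203
= 185.20


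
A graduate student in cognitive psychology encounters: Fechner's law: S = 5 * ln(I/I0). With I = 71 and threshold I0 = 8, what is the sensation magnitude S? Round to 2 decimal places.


S = 5 * ln(71/8)
I/I0 = 8.875
ln(8.875) = 2.1832
S = 5 * 2.1832
= 10.92


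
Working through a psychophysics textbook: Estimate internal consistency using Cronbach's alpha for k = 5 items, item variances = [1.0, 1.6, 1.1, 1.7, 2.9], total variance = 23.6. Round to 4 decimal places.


alpha = (k/(k-1)) * (1 - sum(s_i^2)/s_total^2)
sum(item variances) = 8.3
k/(k-1) = 5/4 = 1.25
1 - 8.3/23.6 = 1 - 0.351695 = 0.648305
alpha = 1.25 * 0.648305
= 0.8104


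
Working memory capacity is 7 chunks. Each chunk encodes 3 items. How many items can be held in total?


Total items = chunks * items_per_chunk
= 7 * 3
= 21


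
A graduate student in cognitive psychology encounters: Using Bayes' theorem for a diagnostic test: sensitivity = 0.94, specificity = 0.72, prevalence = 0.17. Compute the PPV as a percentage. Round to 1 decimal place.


PPV = (sens * prev) / (sens * prev + (1-spec) * (1-prev))
Numerator = 0.94 * 0.17 = 0.1598
P(positive and no disease) = (1 - spec) * (1 - prev) = (1 - 0.72) * (1 - 0.17) = 0.2324
Denominator = 0.1598 + 0.2324 = 0.3922
PPV = 0.1598 / 0.3922 = 0.407445
As percentage = 40.7


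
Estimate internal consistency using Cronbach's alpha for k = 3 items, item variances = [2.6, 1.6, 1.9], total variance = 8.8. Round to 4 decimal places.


alpha = (k/(k-1)) * (1 - sum(s_i^2)/s_total^2)
sum(item variances) = 6.1
k/(k-1) = 3/2 = 1.5
1 - 6.1/8.8 = 1 - 0.693182 = 0.306818
alpha = 1.5 * 0.306818
= 0.4602


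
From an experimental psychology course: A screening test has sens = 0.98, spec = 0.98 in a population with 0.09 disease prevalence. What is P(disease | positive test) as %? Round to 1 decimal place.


PPV = (sens * prev) / (sens * prev + (1-spec) * (1-prev))
Numerator = 0.98 * 0.09 = 0.0882
P(positive and no disease) = (1 - spec) * (1 - prev) = (1 - 0.98) * (1 - 0.09) = 0.0182
Denominator = 0.0882 + 0.0182 = 0.1064
PPV = 0.0882 / 0.1064 = 0.828947
As percentage = 82.9


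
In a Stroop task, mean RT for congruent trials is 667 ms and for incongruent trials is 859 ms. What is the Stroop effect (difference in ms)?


Stroop effect = RT(incongruent) - RT(congruent)
= 859 - 667
= 192 ms


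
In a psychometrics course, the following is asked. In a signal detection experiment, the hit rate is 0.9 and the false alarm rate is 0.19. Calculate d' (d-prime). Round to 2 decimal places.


d' = z(HR) - z(FAR)
z(0.9) = 1.2816
z(0.19) = -0.8779
d' = 1.2816 - -0.8779
= 2.16


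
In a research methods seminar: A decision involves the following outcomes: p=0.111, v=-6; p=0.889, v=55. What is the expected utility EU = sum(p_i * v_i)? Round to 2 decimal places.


EU = sum(p_i * v_i)
0.111 * -6 = -0.666
0.889 * 55 = 48.895
EU = -0.666 + 48.895
= 48.23


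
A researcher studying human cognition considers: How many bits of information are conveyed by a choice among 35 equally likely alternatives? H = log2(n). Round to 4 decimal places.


H = log2(n)
H = log2(35)
= 5.1293


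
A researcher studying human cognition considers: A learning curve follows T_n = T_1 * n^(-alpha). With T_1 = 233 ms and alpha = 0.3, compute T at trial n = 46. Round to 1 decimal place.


T_n = 233 * 46^(-0.3)
46^(-0.3) = 0.317083
T_n = 233 * 0.317083
= 73.9 ms


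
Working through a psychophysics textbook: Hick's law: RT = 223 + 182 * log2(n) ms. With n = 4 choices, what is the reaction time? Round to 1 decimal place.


RT = 223 + 182 * log2(4)
log2(4) = 2.0
RT = 223 + 182 * 2.0
= 223 + 364.0
= 587.0 ms


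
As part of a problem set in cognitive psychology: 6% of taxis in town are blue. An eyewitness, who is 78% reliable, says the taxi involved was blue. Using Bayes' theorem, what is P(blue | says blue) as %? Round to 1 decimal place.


P(blue | says blue) = P(says blue | blue)*P(blue) / [P(says blue | blue)*P(blue) + P(says blue | not blue)*P(not blue)]
Numerator = 0.78 * 0.06 = 0.0468
False identification = 0.22 * 0.94 = 0.2068
P = 0.0468 / (0.0468 + 0.2068)
= 0.0468 / 0.2536
As percentage = 18.5


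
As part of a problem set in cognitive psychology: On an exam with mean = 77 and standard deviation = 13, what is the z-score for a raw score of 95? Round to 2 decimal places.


z = (X - mu) / sigma
= (95 - 77) / 13
= 18 / 13
= 1.38


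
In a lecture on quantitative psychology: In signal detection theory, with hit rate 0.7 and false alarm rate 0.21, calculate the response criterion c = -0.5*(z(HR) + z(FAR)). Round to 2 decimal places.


c = -0.5 * (z(HR) + z(FAR))
z(0.7) = 0.5244
z(0.21) = -0.8064
c = -0.5 * (0.5244 + -0.8064)
= -0.5 * -0.282
= 0.14


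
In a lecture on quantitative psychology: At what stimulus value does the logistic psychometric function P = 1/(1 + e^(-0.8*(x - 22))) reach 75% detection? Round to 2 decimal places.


At P = 0.75: 0.75 = 1/(1 + e^(-k*(x-x0)))
Solving: e^(-k*(x-x0)) = 1/3
x = x0 + ln(3)/k
ln(3) = 1.0986
x = 22 + 1.0986/0.8
= 22 + 1.3732
= 23.37


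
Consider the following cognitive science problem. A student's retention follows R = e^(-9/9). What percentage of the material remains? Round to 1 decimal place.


R = e^(-t/S)
-t/S = -9/9 = -1.0
R = e^(-1.0) = 0.367879
Percentage = 0.367879 * 100
= 36.8


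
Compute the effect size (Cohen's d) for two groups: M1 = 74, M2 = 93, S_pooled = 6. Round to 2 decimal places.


Cohen's d = (M1 - M2) / S_pooled
= (74 - 93) / 6
= -19 / 6
= -3.17


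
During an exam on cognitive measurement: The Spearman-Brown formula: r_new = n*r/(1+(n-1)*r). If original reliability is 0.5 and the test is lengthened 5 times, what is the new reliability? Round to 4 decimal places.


r_new = n*r / (1 + (n-1)*r)
Numerator = 5 * 0.5 = 2.5
Denominator = 1 + 4 * 0.5 = 3.0
r_new = 2.5 / 3.0
= 0.8333


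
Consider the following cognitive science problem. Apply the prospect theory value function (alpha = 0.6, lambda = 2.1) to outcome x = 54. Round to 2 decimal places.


Since x = 54 >= 0, use v(x) = x^0.6
54^0.6 = 10.9506
v(54) = 10.95


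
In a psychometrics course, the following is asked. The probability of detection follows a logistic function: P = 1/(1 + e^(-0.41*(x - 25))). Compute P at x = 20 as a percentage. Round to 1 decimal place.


P(x) = 1/(1 + e^(-0.41*(20 - 25)))
Exponent = -0.41 * -5 = 2.05
e^(2.05) = 7.767901
P = 1/(1 + 7.767901) = 0.114052
Percentage = 11.4


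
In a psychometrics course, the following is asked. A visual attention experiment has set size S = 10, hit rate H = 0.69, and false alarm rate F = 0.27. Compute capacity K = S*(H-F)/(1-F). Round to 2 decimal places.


K = S * (H - F) / (1 - F)
H - F = 0.42
1 - F = 0.73
K = 10 * 0.42 / 0.73
= 5.75


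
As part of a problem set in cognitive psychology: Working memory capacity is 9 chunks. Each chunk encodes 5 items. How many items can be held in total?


Total items = chunks * items_per_chunk
= 9 * 5
= 45


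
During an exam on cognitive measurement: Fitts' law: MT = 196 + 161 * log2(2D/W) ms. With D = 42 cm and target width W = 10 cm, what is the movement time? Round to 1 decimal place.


MT = 196 + 161 * log2(2*42/10)
2D/W = 8.4
log2(8.4) = 3.0704
MT = 196 + 161 * 3.0704
= 690.3 ms


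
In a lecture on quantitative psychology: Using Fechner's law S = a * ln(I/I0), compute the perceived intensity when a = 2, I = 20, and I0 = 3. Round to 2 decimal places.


S = 2 * ln(20/3)
I/I0 = 6.666667
ln(6.666667) = 1.8971
S = 2 * 1.8971
= 3.79


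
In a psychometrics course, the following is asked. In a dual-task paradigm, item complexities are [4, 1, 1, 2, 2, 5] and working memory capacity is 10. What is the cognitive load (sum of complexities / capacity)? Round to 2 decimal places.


Total complexity = 4 + 1 + 1 + 2 + 2 + 5 = 15
Load = total / capacity = 15 / 10
= 1.50


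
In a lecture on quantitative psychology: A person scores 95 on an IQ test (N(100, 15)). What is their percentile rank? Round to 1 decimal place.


z = (IQ - mean) / SD
z = (95 - 100) / 15 = -0.3333
Percentile = Phi(-0.3333) * 100
Phi(-0.3333) = 0.369454
= 36.9


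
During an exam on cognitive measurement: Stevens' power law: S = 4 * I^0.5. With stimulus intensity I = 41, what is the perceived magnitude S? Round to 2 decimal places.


S = 4 * 41^0.5
41^0.5 = 6.4031
S = 4 * 6.4031
= 25.61


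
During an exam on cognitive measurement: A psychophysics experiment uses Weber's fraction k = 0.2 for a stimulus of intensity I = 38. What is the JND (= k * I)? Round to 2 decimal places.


JND = k * I
JND = 0.2 * 38
= 7.60


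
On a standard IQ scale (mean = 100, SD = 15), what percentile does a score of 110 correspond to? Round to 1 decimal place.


z = (IQ - mean) / SD
z = (110 - 100) / 15 = 0.6667
Percentile = Phi(0.6667) * 100
Phi(0.6667) = 0.747518
= 74.8


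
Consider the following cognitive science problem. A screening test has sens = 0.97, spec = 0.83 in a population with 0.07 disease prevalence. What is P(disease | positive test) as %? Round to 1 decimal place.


PPV = (sens * prev) / (sens * prev + (1-spec) * (1-prev))
Numerator = 0.97 * 0.07 = 0.0679
P(positive and no disease) = (1 - spec) * (1 - prev) = (1 - 0.83) * (1 - 0.07) = 0.1581
Denominator = 0.0679 + 0.1581 = 0.226
PPV = 0.0679 / 0.226 = 0.300442
As percentage = 30.0


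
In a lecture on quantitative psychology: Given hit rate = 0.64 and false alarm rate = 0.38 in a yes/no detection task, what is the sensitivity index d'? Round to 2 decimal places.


d' = z(HR) - z(FAR)
z(0.64) = 0.3585
z(0.38) = -0.3055
d' = 0.3585 - -0.3055
= 0.66


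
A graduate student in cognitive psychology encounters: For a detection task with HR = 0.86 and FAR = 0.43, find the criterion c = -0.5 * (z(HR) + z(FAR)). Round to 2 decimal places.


c = -0.5 * (z(HR) + z(FAR))
z(0.86) = 1.0803
z(0.43) = -0.1764
c = -0.5 * (1.0803 + -0.1764)
= -0.5 * 0.9039
= -0.45


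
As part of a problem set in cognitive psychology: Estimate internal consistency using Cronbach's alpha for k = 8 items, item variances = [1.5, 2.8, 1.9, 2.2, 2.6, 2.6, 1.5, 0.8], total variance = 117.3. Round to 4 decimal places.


alpha = (k/(k-1)) * (1 - sum(s_i^2)/s_total^2)
sum(item variances) = 15.9
k/(k-1) = 8/7 = 1.142857
1 - 15.9/117.3 = 1 - 0.13555 = 0.86445
alpha = 1.142857 * 0.86445
= 0.9879


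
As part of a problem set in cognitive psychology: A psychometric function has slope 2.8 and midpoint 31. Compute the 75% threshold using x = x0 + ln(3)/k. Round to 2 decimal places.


At P = 0.75: 0.75 = 1/(1 + e^(-k*(x-x0)))
Solving: e^(-k*(x-x0)) = 1/3
x = x0 + ln(3)/k
ln(3) = 1.0986
x = 31 + 1.0986/2.8
= 31 + 0.3924
= 31.39


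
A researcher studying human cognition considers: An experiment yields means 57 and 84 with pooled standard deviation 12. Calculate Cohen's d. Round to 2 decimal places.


Cohen's d = (M1 - M2) / S_pooled
= (57 - 84) / 12
= -27 / 12
= -2.25


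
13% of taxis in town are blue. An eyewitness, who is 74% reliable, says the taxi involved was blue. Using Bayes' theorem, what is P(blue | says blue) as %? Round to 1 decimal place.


P(blue | says blue) = P(says blue | blue)*P(blue) / [P(says blue | blue)*P(blue) + P(says blue | not blue)*P(not blue)]
Numerator = 0.74 * 0.13 = 0.0962
False identification = 0.26 * 0.87 = 0.2262
P = 0.0962 / (0.0962 + 0.2262)
= 0.0962 / 0.3224
As percentage = 29.8


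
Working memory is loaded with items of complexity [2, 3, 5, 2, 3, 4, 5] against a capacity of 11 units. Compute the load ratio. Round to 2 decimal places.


Total complexity = 2 + 3 + 5 + 2 + 3 + 4 + 5 = 24
Load = total / capacity = 24 / 11
= 2.18


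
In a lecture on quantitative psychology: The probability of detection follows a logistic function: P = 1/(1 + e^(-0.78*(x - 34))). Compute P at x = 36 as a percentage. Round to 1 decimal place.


P(x) = 1/(1 + e^(-0.78*(36 - 34)))
Exponent = -0.78 * 2 = -1.56
e^(-1.56) = 0.210136
P = 1/(1 + 0.210136) = 0.826353
Percentage = 82.6


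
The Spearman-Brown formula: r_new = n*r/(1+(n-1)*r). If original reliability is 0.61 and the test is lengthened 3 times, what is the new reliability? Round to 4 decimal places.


r_new = n*r / (1 + (n-1)*r)
Numerator = 3 * 0.61 = 1.83
Denominator = 1 + 2 * 0.61 = 2.22
r_new = 1.83 / 2.22
= 0.8243


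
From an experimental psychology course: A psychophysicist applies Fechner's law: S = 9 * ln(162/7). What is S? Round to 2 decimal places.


S = 9 * ln(162/7)
I/I0 = 23.142857
ln(23.142857) = 3.1417
S = 9 * 3.1417
= 28.28


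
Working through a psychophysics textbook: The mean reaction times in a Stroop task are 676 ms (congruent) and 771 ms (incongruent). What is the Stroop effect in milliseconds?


Stroop effect = RT(incongruent) - RT(congruent)
= 771 - 676
= 95 ms


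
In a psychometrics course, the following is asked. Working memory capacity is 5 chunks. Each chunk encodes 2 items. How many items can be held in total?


Total items = chunks * items_per_chunk
= 5 * 2
= 10


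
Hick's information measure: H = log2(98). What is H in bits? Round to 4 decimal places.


H = log2(n)
H = log2(98)
= 6.6147


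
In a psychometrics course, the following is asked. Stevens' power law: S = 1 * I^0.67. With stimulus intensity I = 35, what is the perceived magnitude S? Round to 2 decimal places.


S = 1 * 35^0.67
35^0.67 = 10.8274
S = 1 * 10.8274
= 10.83


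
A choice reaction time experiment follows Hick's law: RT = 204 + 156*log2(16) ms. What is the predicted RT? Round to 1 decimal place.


RT = 204 + 156 * log2(16)
log2(16) = 4.0
RT = 204 + 156 * 4.0
= 204 + 624.0
= 828.0 ms


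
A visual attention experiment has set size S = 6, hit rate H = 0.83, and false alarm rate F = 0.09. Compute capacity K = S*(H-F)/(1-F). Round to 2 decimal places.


K = S * (H - F) / (1 - F)
H - F = 0.74
1 - F = 0.91
K = 6 * 0.74 / 0.91
= 4.88


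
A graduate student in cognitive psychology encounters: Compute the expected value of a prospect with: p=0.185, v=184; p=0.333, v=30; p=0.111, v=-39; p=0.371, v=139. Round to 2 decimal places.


EU = sum(p_i * v_i)
0.185 * 184 = 34.04
0.333 * 30 = 9.99
0.111 * -39 = -4.329
0.371 * 139 = 51.569
EU = 34.04 + 9.99 + -4.329 + 51.569
= 91.27


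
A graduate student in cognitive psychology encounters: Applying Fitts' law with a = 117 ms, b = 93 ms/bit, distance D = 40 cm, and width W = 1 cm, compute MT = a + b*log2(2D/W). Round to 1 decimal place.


MT = 117 + 93 * log2(2*40/1)
2D/W = 80.0
log2(80.0) = 6.3219
MT = 117 + 93 * 6.3219
= 704.9 ms


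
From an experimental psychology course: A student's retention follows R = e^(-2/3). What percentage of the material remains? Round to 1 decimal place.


R = e^(-t/S)
-t/S = -2/3 = -0.666667
R = e^(-0.666667) = 0.513417
Percentage = 0.513417 * 100
= 51.3


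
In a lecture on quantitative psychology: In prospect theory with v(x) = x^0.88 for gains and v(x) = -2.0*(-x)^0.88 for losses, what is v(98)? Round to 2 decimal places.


Since x = 98 >= 0, use v(x) = x^0.88
98^0.88 = 56.53
v(98) = 56.53


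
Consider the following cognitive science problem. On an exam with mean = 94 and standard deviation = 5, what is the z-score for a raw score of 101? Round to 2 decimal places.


z = (X - mu) / sigma
= (101 - 94) / 5
= 7 / 5
= 1.40


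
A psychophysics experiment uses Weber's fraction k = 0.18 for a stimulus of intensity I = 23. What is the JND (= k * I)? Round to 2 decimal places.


JND = k * I
JND = 0.18 * 23
= 4.14


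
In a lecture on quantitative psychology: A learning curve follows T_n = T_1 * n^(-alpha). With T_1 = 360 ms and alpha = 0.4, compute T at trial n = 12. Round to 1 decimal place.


T_n = 360 * 12^(-0.4)
12^(-0.4) = 0.370107
T_n = 360 * 0.370107
= 133.2 ms


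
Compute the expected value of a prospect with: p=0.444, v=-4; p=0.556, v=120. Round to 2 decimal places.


EU = sum(p_i * v_i)
0.444 * -4 = -1.776
0.556 * 120 = 66.72
EU = -1.776 + 66.72
= 64.94


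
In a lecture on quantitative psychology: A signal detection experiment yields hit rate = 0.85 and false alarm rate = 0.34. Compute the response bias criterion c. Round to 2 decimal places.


c = -0.5 * (z(HR) + z(FAR))
z(0.85) = 1.0364
z(0.34) = -0.4125
c = -0.5 * (1.0364 + -0.4125)
= -0.5 * 0.6239
= -0.31


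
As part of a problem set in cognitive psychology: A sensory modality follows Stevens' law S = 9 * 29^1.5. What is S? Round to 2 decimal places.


S = 9 * 29^1.5
29^1.5 = 156.1698
S = 9 * 156.1698
= 1405.53


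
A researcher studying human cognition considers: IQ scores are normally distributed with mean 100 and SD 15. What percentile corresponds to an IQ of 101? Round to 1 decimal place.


z = (IQ - mean) / SD
z = (101 - 100) / 15 = 0.0667
Percentile = Phi(0.0667) * 100
Phi(0.0667) = 0.52659
= 52.7


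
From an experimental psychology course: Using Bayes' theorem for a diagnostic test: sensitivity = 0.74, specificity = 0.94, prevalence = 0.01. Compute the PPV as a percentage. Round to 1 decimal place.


PPV = (sens * prev) / (sens * prev + (1-spec) * (1-prev))
Numerator = 0.74 * 0.01 = 0.0074
P(positive and no disease) = (1 - spec) * (1 - prev) = (1 - 0.94) * (1 - 0.01) = 0.0594
Denominator = 0.0074 + 0.0594 = 0.0668
PPV = 0.0074 / 0.0668 = 0.110778
As percentage = 11.1


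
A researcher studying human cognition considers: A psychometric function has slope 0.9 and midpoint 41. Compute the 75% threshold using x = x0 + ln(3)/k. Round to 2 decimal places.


At P = 0.75: 0.75 = 1/(1 + e^(-k*(x-x0)))
Solving: e^(-k*(x-x0)) = 1/3
x = x0 + ln(3)/k
ln(3) = 1.0986
x = 41 + 1.0986/0.9
= 41 + 1.2207
= 42.22


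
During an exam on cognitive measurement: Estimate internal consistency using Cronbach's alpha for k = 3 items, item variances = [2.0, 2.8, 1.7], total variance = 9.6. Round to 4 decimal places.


alpha = (k/(k-1)) * (1 - sum(s_i^2)/s_total^2)
sum(item variances) = 6.5
k/(k-1) = 3/2 = 1.5
1 - 6.5/9.6 = 1 - 0.677083 = 0.322917
alpha = 1.5 * 0.322917
= 0.4844


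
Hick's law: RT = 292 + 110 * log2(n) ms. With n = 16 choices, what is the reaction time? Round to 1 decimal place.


RT = 292 + 110 * log2(16)
log2(16) = 4.0
RT = 292 + 110 * 4.0
= 292 + 440.0
= 732.0 ms


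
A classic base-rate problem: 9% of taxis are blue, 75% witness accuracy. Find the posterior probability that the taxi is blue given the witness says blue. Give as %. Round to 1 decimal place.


P(blue | says blue) = P(says blue | blue)*P(blue) / [P(says blue | blue)*P(blue) + P(says blue | not blue)*P(not blue)]
Numerator = 0.75 * 0.09 = 0.0675
False identification = 0.25 * 0.91 = 0.2275
P = 0.0675 / (0.0675 + 0.2275)
= 0.0675 / 0.295
As percentage = 22.9


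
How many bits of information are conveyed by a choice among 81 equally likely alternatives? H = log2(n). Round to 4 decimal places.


H = log2(n)
H = log2(81)
= 6.3399


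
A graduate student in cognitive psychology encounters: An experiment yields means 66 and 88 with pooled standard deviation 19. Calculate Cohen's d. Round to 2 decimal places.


Cohen's d = (M1 - M2) / S_pooled
= (66 - 88) / 19
= -22 / 19
= -1.16


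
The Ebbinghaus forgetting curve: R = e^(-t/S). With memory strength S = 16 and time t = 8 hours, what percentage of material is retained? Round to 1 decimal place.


R = e^(-t/S)
-t/S = -8/16 = -0.5
R = e^(-0.5) = 0.606531
Percentage = 0.606531 * 100
= 60.7


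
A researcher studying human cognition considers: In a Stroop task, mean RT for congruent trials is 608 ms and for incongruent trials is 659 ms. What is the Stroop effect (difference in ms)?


Stroop effect = RT(incongruent) - RT(congruent)
= 659 - 608
= 51 ms


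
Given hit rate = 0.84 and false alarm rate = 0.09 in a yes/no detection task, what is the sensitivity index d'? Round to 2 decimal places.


d' = z(HR) - z(FAR)
z(0.84) = 0.9945
z(0.09) = -1.3408
d' = 0.9945 - -1.3408
= 2.34


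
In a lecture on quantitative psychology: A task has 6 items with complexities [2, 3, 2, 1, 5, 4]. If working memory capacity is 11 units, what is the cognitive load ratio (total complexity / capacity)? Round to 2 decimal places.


Total complexity = 2 + 3 + 2 + 1 + 5 + 4 = 17
Load = total / capacity = 17 / 11
= 1.55


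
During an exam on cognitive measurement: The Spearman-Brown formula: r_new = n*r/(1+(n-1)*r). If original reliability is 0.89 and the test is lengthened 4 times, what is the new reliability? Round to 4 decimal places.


r_new = n*r / (1 + (n-1)*r)
Numerator = 4 * 0.89 = 3.56
Denominator = 1 + 3 * 0.89 = 3.67
r_new = 3.56 / 3.67
= 0.9700


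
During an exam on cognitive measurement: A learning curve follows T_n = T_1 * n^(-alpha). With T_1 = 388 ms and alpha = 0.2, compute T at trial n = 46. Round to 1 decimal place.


T_n = 388 * 46^(-0.2)
46^(-0.2) = 0.464995
T_n = 388 * 0.464995
= 180.4 ms


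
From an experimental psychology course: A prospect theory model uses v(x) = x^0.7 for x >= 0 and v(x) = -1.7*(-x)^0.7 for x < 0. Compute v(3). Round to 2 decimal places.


Since x = 3 >= 0, use v(x) = x^0.7
3^0.7 = 2.1577
v(3) = 2.16


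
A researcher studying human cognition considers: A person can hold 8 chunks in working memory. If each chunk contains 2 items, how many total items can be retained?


Total items = chunks * items_per_chunk
= 8 * 2
= 16


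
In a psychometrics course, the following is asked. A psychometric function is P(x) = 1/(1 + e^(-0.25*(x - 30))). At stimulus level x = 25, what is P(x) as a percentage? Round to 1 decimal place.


P(x) = 1/(1 + e^(-0.25*(25 - 30)))
Exponent = -0.25 * -5 = 1.25
e^(1.25) = 3.490343
P = 1/(1 + 3.490343) = 0.2227
Percentage = 22.3


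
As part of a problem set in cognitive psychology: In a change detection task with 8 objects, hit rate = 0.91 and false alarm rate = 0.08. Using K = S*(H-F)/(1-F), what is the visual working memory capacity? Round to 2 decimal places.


K = S * (H - F) / (1 - F)
H - F = 0.83
1 - F = 0.92
K = 8 * 0.83 / 0.92
= 7.22


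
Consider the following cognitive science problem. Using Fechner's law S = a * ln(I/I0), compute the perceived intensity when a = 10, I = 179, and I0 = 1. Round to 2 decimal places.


S = 10 * ln(179/1)
I/I0 = 179.0
ln(179.0) = 5.1874
S = 10 * 5.1874
= 51.87


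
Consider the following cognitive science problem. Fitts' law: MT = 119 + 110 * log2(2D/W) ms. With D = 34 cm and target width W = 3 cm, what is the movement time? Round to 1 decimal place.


MT = 119 + 110 * log2(2*34/3)
2D/W = 22.666667
log2(22.666667) = 4.5025
MT = 119 + 110 * 4.5025
= 614.3 ms


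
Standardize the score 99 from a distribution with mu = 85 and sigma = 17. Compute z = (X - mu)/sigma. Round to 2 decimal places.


z = (X - mu) / sigma
= (99 - 85) / 17
= 14 / 17
= 0.82


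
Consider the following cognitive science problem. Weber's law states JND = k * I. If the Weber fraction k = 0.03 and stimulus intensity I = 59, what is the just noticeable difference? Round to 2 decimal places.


JND = k * I
JND = 0.03 * 59
= 1.77


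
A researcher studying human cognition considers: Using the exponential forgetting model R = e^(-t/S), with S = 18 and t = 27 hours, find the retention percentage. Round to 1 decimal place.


R = e^(-t/S)
-t/S = -27/18 = -1.5
R = e^(-1.5) = 0.22313
Percentage = 0.22313 * 100
= 22.3


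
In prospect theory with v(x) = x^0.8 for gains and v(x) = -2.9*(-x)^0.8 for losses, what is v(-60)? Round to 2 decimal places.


Since x = -60 < 0, use v(x) = -lambda*(-x)^alpha
(-x) = 60
60^0.8 = 26.4558
v(-60) = -2.9 * 26.4558
= -76.72


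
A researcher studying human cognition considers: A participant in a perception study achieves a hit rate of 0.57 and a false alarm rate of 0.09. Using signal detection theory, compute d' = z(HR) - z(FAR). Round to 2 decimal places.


d' = z(HR) - z(FAR)
z(0.57) = 0.1764
z(0.09) = -1.3408
d' = 0.1764 - -1.3408
= 1.52


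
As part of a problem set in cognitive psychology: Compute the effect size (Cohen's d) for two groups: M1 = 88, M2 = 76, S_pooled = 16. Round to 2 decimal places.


Cohen's d = (M1 - M2) / S_pooled
= (88 - 76) / 16
= 12 / 16
= 0.75


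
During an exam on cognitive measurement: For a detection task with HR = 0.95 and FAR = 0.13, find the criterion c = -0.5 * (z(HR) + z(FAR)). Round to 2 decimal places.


c = -0.5 * (z(HR) + z(FAR))
z(0.95) = 1.6449
z(0.13) = -1.1264
c = -0.5 * (1.6449 + -1.1264)
= -0.5 * 0.5185
= -0.26


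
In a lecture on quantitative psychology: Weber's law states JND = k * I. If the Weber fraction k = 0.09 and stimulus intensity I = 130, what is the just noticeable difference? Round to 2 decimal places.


JND = k * I
JND = 0.09 * 130
= 11.70


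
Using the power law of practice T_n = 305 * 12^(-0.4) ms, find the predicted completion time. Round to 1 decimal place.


T_n = 305 * 12^(-0.4)
12^(-0.4) = 0.370107
T_n = 305 * 0.370107
= 112.9 ms


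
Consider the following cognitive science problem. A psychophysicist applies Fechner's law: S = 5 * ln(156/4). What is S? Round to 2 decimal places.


S = 5 * ln(156/4)
I/I0 = 39.0
ln(39.0) = 3.6636
S = 5 * 3.6636
= 18.32


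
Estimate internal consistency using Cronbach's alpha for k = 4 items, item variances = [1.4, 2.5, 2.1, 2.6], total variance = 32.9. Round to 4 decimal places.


alpha = (k/(k-1)) * (1 - sum(s_i^2)/s_total^2)
sum(item variances) = 8.6
k/(k-1) = 4/3 = 1.333333
1 - 8.6/32.9 = 1 - 0.261398 = 0.738602
alpha = 1.333333 * 0.738602
= 0.9848


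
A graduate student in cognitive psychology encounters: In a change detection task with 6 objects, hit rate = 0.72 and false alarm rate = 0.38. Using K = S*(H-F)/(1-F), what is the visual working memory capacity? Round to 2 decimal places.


K = S * (H - F) / (1 - F)
H - F = 0.34
1 - F = 0.62
K = 6 * 0.34 / 0.62
= 3.29


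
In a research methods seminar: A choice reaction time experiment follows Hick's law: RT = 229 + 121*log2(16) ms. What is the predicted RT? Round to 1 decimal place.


RT = 229 + 121 * log2(16)
log2(16) = 4.0
RT = 229 + 121 * 4.0
= 229 + 484.0
= 713.0 ms


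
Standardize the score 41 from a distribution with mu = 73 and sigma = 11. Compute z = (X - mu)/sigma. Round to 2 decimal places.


z = (X - mu) / sigma
= (41 - 73) / 11
= -32 / 11
= -2.91


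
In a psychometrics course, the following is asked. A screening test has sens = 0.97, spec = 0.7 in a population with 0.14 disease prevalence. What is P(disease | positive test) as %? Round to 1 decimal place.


PPV = (sens * prev) / (sens * prev + (1-spec) * (1-prev))
Numerator = 0.97 * 0.14 = 0.1358
P(positive and no disease) = (1 - spec) * (1 - prev) = (1 - 0.7) * (1 - 0.14) = 0.258
Denominator = 0.1358 + 0.258 = 0.3938
PPV = 0.1358 / 0.3938 = 0.344845
As percentage = 34.5
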